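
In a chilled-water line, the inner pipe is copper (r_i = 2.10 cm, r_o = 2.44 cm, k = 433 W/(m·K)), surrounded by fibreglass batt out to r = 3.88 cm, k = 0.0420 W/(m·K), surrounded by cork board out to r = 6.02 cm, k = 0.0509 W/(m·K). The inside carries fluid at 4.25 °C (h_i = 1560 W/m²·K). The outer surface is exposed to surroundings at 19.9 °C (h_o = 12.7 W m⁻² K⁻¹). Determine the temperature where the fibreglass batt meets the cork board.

Series thermal resistances, inner to outer:
  R'_conv,in = 1/(2πr h) = 1/(2π·0.0210·1560) = 0.004858 m·K/W
  R'_copper = ln(0.0244/0.0210)/(2πk) = 0.1501/(2π·433) = 5.516×10^-5 m·K/W
  R'_fibreglass batt = ln(0.0388/0.0244)/(2πk) = 0.4638/(2π·0.0420) = 1.758 m·K/W
  R'_cork board = ln(0.0602/0.0388)/(2πk) = 0.4393/(2π·0.0509) = 1.373 m·K/W
  R'_conv,out = 1/(2πr h) = 1/(2π·0.0602·12.7) = 0.2082 m·K/W
ΣR = 0.004858 + 5.516×10^-5 + 1.758 + 1.373 + 0.2082 = 3.344 m·K/W
Q' = ΔT/ΣR = (4.25 °C − 19.9 °C)/3.344 = -4.680 W/m
From the inner boundary to the fibreglass batt/cork board interface, ΣR_partial = 1.763 m·K/W.
T_interface = T_in − Q'·ΣR_partial = 4.25 °C − (-4.680)(1.763) = 12.5 °C

T = 12.5 °C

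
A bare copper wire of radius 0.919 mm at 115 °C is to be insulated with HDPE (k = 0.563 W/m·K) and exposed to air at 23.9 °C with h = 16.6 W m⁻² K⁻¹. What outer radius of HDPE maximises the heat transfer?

For a cylinder, r_cr = k_ins/h = 0.563/16.6 = 0.0339 m = 3.39 cm

r_cr = 3.39 cm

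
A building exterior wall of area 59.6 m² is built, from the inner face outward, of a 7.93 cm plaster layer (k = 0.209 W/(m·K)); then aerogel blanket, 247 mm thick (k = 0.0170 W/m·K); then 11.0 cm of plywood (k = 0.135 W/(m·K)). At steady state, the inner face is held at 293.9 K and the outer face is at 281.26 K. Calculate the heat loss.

Q = 47.9 W

Resistance network (inner→outer):
  R_plaster = L/(kA) = 0.0793/(0.209·59.6) = 0.006366 K/W
  R_aerogel blanket = L/(kA) = 0.247/(0.0170·59.6) = 0.2438 K/W
  R_plywood = L/(kA) = 0.110/(0.135·59.6) = 0.01367 K/W
ΣR = 0.006366 + 0.2438 + 0.01367 = 0.2638 K/W
Q = ΔT/ΣR = (293.9 K − 281.26 K)/0.2638 = 47.9 W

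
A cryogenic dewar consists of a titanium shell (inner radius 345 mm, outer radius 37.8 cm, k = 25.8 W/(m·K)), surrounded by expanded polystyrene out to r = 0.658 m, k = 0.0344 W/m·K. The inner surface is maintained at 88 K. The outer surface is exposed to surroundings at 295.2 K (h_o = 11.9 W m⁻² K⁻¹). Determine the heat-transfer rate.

Q = 79.1 W

Resistance network (inner→outer):
  R_titanium = (1/0.345 − 1/0.378)/(4πk) = 0.2530/(4π·25.8) = 7.805×10^-4 K/W
  R_expanded polystyrene = (1/0.378 − 1/0.658)/(4πk) = 1.126/(4π·0.0344) = 2.604 K/W
  R_conv,out = 1/(4πr²h) = 1/(4π·0.658²·11.9) = 0.01545 K/W
ΣR = 7.805×10^-4 + 2.604 + 0.01545 = 2.620 K/W
Q = ΔT/ΣR = (88 K − 295.2 K)/2.620 = -79.1 W
(Negative Q ⇒ heat flows inward; heat gain = 79.1 W.)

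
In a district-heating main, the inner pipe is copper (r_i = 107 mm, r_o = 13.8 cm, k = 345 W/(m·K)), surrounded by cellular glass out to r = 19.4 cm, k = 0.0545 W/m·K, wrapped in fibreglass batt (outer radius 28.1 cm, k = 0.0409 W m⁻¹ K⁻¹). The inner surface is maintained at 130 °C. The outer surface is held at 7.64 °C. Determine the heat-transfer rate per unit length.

Q' = 50.2 W/m

Series thermal resistances, inner to outer:
  R'_copper = ln(0.138/0.107)/(2πk) = 0.2544/(2π·345) = 1.174×10^-4 m·K/W
  R'_cellular glass = ln(0.194/0.138)/(2πk) = 0.3406/(2π·0.0545) = 0.9947 m·K/W
  R'_fibreglass batt = ln(0.281/0.194)/(2πk) = 0.3705/(2π·0.0409) = 1.442 m·K/W
ΣR = 1.174×10^-4 + 0.9947 + 1.442 = 2.437 m·K/W
Q' = ΔT/ΣR = (130 °C − 7.64 °C)/2.437 = 50.2 W/m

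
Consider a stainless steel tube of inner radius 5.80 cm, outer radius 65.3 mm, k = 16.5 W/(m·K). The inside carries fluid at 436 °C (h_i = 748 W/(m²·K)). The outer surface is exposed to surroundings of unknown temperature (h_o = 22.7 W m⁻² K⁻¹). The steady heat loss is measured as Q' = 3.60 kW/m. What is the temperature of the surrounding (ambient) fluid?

T_out = 32.1 °C

Sum the resistances:
  R'_conv,in = 1/(2πr h) = 1/(2π·0.0580·748) = 0.003669 m·K/W
  R'_stainless steel = ln(0.0653/0.0580)/(2πk) = 0.1185/(2π·16.5) = 0.001143 m·K/W
  R'_conv,out = 1/(2πr h) = 1/(2π·0.0653·22.7) = 0.1074 m·K/W
ΣR = 0.1122 m·K/W
ΔT = Q'·ΣR = 3600 × 0.1122 = 403.9 K
Heat flows outward, so T_out = T_in − ΔT = 436 − 403.9 = 32.1 °C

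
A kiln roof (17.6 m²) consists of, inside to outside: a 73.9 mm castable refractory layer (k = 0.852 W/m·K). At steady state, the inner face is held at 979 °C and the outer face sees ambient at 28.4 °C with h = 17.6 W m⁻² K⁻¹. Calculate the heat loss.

Q = 117 kW

Treat each layer as a resistance in series:
  R_castable refractory = L/(kA) = 0.0739/(0.852·17.6) = 0.004928 K/W
  R_conv,out = 1/(hA) = 1/(17.6·17.6) = 0.003228 K/W
ΣR = 0.004928 + 0.003228 = 0.008156 K/W
Q = ΔT/ΣR = (979 °C − 28.4 °C)/0.008156 = 1.17×10^5 W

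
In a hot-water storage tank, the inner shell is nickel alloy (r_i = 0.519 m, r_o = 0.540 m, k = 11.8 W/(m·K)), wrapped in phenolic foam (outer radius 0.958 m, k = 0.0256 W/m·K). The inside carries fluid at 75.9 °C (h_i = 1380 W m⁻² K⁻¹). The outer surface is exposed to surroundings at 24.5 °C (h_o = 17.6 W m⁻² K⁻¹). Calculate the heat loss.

Treat each layer as a resistance in series:
  R_conv,in = 1/(4πr²h) = 1/(4π·0.519²·1380) = 2.141×10^-4 K/W
  R_nickel alloy = (1/0.519 − 1/0.540)/(4πk) = 0.07493/(4π·11.8) = 5.053×10^-4 K/W
  R_phenolic foam = (1/0.540 − 1/0.958)/(4πk) = 0.8080/(4π·0.0256) = 2.512 K/W
  R_conv,out = 1/(4πr²h) = 1/(4π·0.958²·17.6) = 0.004927 K/W
ΣR = 2.141×10^-4 + 5.053×10^-4 + 2.512 + 0.004927 = 2.518 K/W
Q = ΔT/ΣR = (75.9 °C − 24.5 °C)/2.518 = 20.4 W

Q = 20.4 W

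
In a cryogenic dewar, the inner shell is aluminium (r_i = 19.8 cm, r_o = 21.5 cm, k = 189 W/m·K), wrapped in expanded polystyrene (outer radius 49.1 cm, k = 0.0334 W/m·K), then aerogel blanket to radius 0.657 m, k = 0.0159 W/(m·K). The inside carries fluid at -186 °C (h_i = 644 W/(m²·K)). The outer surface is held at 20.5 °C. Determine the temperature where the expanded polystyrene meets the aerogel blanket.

Resistance network (inner→outer):
  R_conv,in = 1/(4πr²h) = 1/(4π·0.198²·644) = 0.003152 K/W
  R_aluminium = (1/0.198 − 1/0.215)/(4πk) = 0.3993/(4π·189) = 1.681×10^-4 K/W
  R_expanded polystyrene = (1/0.215 − 1/0.491)/(4πk) = 2.615/(4π·0.0334) = 6.229 K/W
  R_aerogel blanket = (1/0.491 − 1/0.657)/(4πk) = 0.5146/(4π·0.0159) = 2.575 K/W
ΣR = 0.003152 + 1.681×10^-4 + 6.229 + 2.575 = 8.807 K/W
Q = ΔT/ΣR = (-186 °C − 20.5 °C)/8.807 = -23.45 W
From the inner boundary to the expanded polystyrene/aerogel blanket interface, ΣR_partial = 6.232 K/W.
T_interface = T_in − Q·ΣR_partial = -186 °C − (-23.45)(6.232) = -39.9 °C

T = -39.9 °C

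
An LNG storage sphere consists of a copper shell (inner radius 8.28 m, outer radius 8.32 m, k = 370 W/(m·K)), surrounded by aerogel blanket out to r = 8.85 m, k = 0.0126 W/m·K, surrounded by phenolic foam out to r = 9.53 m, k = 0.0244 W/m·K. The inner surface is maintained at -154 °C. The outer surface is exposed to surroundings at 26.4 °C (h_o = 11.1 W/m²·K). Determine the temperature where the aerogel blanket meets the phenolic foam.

Treat each layer as a resistance in series:
  R_copper = (1/8.28 − 1/8.32)/(4πk) = 5.806×10^-4/(4π·370) = 1.249×10^-7 K/W
  R_aerogel blanket = (1/8.32 − 1/8.85)/(4πk) = 0.007198/(4π·0.0126) = 0.04546 K/W
  R_phenolic foam = (1/8.85 − 1/9.53)/(4πk) = 0.008063/(4π·0.0244) = 0.02629 K/W
  R_conv,out = 1/(4πr²h) = 1/(4π·9.53²·11.1) = 7.894×10^-5 K/W
ΣR = 1.249×10^-7 + 0.04546 + 0.02629 + 7.894×10^-5 = 0.07183 K/W
Q = ΔT/ΣR = (-154 °C − 26.4 °C)/0.07183 = -2511 W
From the inner boundary to the aerogel blanket/phenolic foam interface, ΣR_partial = 0.04546 K/W.
T_interface = T_in − Q·ΣR_partial = -154 °C − (-2511)(0.04546) = -39.8 °C

T = -39.8 °C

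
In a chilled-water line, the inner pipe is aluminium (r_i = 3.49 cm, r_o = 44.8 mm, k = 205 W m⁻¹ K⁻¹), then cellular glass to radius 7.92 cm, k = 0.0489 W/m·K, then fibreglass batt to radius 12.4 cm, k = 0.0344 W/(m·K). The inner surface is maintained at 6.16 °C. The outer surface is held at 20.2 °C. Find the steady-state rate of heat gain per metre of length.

Treat each layer as a resistance in series:
  R'_aluminium = ln(0.0448/0.0349)/(2πk) = 0.2497/(2π·205) = 1.939×10^-4 m·K/W
  R'_cellular glass = ln(0.0792/0.0448)/(2πk) = 0.5698/(2π·0.0489) = 1.854 m·K/W
  R'_fibreglass batt = ln(0.124/0.0792)/(2πk) = 0.4483/(2π·0.0344) = 2.074 m·K/W
ΣR = 1.939×10^-4 + 1.854 + 2.074 = 3.928 m·K/W
Q' = ΔT/ΣR = (6.16 °C − 20.2 °C)/3.928 = -3.57 W/m
(Negative Q' ⇒ heat flows inward; heat gain = 3.57 W/m.)

Q' = 3.57 W/m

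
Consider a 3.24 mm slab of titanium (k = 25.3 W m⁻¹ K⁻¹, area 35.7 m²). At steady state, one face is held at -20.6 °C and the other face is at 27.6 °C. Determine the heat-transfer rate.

Q = 1.34×10^7 W

Q = kA·ΔT/L = 25.3 × 35.7 × |-20.6 °C − 27.6 °C| / 0.00324 = 1.34×10^7 W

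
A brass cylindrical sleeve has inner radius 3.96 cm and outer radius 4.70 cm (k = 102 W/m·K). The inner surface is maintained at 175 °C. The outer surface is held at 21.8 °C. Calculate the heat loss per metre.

Q' = 5.73×10^5 W/m

Q' = 2πk·ΔT/ln(r₂/r₁) = 2π × 102 × 153.2 / ln(0.0470/0.0396) = 5.73×10^5 W/m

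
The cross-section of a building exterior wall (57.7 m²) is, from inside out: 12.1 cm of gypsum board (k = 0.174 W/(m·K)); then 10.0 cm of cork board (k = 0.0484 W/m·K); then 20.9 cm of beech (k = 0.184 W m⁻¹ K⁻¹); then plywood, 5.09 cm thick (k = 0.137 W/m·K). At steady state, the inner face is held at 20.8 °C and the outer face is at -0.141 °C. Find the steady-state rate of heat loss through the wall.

Q = 283 W

Resistance network (inner→outer):
  R_gypsum board = L/(kA) = 0.121/(0.174·57.7) = 0.01205 K/W
  R_cork board = L/(kA) = 0.100/(0.0484·57.7) = 0.03581 K/W
  R_beech = L/(kA) = 0.209/(0.184·57.7) = 0.01969 K/W
  R_plywood = L/(kA) = 0.0509/(0.137·57.7) = 0.006439 K/W
ΣR = 0.01205 + 0.03581 + 0.01969 + 0.006439 = 0.07399 K/W
Q = ΔT/ΣR = (20.8 °C − -0.141 °C)/0.07399 = 283 W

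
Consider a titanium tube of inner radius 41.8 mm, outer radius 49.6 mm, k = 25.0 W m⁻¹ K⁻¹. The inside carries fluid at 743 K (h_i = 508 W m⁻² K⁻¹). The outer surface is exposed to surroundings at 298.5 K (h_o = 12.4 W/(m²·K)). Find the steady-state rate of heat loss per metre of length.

Q' = 1660 W/m

Resistance network (inner→outer):
  R'_conv,in = 1/(2πr h) = 1/(2π·0.0418·508) = 0.007495 m·K/W
  R'_titanium = ln(0.0496/0.0418)/(2πk) = 0.1711/(2π·25.0) = 0.001089 m·K/W
  R'_conv,out = 1/(2πr h) = 1/(2π·0.0496·12.4) = 0.2588 m·K/W
ΣR = 0.007495 + 0.001089 + 0.2588 = 0.2674 m·K/W
Q' = ΔT/ΣR = (743 K − 298.5 K)/0.2674 = 1660 W/m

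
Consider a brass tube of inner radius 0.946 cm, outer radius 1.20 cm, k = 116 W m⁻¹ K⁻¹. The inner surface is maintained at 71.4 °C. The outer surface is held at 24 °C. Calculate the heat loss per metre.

Q' = 145 kW/m

Q' = 2πk·ΔT/ln(r₂/r₁) = 2π × 116 × 47.4 / ln(0.0120/0.00946) = 1.45×10^5 W/m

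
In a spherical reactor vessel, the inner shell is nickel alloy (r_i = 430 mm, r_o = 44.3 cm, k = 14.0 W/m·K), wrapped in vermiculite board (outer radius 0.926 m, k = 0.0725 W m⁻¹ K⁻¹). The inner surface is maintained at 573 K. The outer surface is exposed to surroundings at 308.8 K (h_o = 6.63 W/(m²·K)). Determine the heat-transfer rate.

Resistance network (inner→outer):
  R_nickel alloy = (1/0.430 − 1/0.443)/(4πk) = 0.06825/(4π·14.0) = 3.879×10^-4 K/W
  R_vermiculite board = (1/0.443 − 1/0.926)/(4πk) = 1.177/(4π·0.0725) = 1.292 K/W
  R_conv,out = 1/(4πr²h) = 1/(4π·0.926²·6.63) = 0.01400 K/W
ΣR = 3.879×10^-4 + 1.292 + 0.01400 = 1.306 K/W
Q = ΔT/ΣR = (573 K − 308.8 K)/1.306 = 202 W

Q = 202 W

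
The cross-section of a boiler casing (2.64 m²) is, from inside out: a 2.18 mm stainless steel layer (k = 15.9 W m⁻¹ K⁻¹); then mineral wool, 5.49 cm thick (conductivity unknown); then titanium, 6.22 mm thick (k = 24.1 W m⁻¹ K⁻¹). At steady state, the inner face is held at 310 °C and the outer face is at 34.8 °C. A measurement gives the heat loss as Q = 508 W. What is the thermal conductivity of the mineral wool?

k = 0.0384 W/m·K

ΣR = ΔT/Q = |310 − 34.8|/508 = 0.5417 K/W
Known resistances:
  R_stainless steel = L/(kA) = 0.00218/(15.9·2.64) = 5.193×10^-5 K/W
  R_titanium = L/(kA) = 0.00622/(24.1·2.64) = 9.776×10^-5 K/W
R_mineral wool = ΣR − ΣR_known = 0.5417 − 1.497×10^-4 = 0.5416 K/W
L/(kA) = 0.5416 ⇒ k = 0.0549/(0.5416·2.64) = 0.0384 W/m·K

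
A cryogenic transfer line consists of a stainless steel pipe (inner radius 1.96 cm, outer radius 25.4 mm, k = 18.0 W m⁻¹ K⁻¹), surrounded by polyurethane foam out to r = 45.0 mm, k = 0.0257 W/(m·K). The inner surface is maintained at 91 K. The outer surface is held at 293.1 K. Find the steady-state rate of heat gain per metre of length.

Resistance network (inner→outer):
  R'_stainless steel = ln(0.0254/0.0196)/(2πk) = 0.2592/(2π·18.0) = 0.002292 m·K/W
  R'_polyurethane foam = ln(0.0450/0.0254)/(2πk) = 0.5719/(2π·0.0257) = 3.542 m·K/W
ΣR = 0.002292 + 3.542 = 3.544 m·K/W
Q' = ΔT/ΣR = (91 K − 293.1 K)/3.544 = -57.0 W/m
(Negative Q' ⇒ heat flows inward; heat gain = 57.0 W/m.)

Q' = 57.0 W/m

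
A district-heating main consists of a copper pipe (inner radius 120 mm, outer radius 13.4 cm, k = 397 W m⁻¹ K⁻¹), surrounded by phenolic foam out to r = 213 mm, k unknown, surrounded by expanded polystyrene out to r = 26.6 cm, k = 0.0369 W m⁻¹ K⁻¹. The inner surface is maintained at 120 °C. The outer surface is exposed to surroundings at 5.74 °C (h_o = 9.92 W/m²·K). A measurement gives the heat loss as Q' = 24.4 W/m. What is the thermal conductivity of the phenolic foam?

k = 0.0201 W/m·K

ΣR = ΔT/Q' = |120 − 5.74|/24.4 = 4.683 m·K/W
Known resistances:
  R'_copper = ln(0.134/0.120)/(2πk) = 0.1103/(2π·397) = 4.424×10^-5 m·K/W
  R'_expanded polystyrene = ln(0.266/0.213)/(2πk) = 0.2222/(2π·0.0369) = 0.9584 m·K/W
  R'_conv,out = 1/(2πr h) = 1/(2π·0.266·9.92) = 0.06032 m·K/W
R_phenolic foam = ΣR − ΣR_known = 4.683 − 1.019 = 3.664 m·K/W
ln(r₂/r₁)/(2πk) = 3.664 ⇒ k = 0.4635/(2π·3.664) = 0.0201 W/m·K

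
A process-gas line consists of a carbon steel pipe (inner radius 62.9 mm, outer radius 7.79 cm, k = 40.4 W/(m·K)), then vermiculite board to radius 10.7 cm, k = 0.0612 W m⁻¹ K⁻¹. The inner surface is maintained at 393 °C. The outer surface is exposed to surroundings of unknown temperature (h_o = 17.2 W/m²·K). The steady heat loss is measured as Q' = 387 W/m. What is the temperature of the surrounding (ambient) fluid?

T_out = 39.8 °C

Series resistances:
  R'_carbon steel = ln(0.0779/0.0629)/(2πk) = 0.2139/(2π·40.4) = 8.426×10^-4 m·K/W
  R'_vermiculite board = ln(0.107/0.0779)/(2πk) = 0.3174/(2π·0.0612) = 0.8254 m·K/W
  R'_conv,out = 1/(2πr h) = 1/(2π·0.107·17.2) = 0.08648 m·K/W
ΣR = 0.9127 m·K/W
ΔT = Q'·ΣR = 387 × 0.9127 = 353.2 K
Heat flows outward, so T_out = T_in − ΔT = 393 − 353.2 = 39.8 °C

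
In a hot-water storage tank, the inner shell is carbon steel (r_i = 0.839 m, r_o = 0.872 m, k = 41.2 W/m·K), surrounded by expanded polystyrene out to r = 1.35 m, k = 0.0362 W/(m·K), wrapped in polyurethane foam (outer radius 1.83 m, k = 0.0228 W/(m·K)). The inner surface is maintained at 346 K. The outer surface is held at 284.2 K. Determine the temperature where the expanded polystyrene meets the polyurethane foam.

T = 310.9 K

Treat each layer as a resistance in series:
  R_carbon steel = (1/0.839 − 1/0.872)/(4πk) = 0.04511/(4π·41.2) = 8.712×10^-5 K/W
  R_expanded polystyrene = (1/0.872 − 1/1.35)/(4πk) = 0.4060/(4π·0.0362) = 0.8926 K/W
  R_polyurethane foam = (1/1.35 − 1/1.83)/(4πk) = 0.1943/(4π·0.0228) = 0.6781 K/W
ΣR = 8.712×10^-5 + 0.8926 + 0.6781 = 1.571 K/W
Q = ΔT/ΣR = (346 K − 284.2 K)/1.571 = 39.34 W
From the inner boundary to the expanded polystyrene/polyurethane foam interface, ΣR_partial = 0.8927 K/W.
T_interface = T_in − Q·ΣR_partial = 346 K − (39.34)(0.8927) = 310.9 K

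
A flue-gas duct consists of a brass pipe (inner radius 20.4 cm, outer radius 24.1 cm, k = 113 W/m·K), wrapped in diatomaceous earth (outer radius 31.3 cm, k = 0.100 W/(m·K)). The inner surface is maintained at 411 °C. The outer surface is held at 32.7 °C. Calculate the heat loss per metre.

Q' = 909 W/m

Treat each layer as a resistance in series:
  R'_brass = ln(0.241/0.204)/(2πk) = 0.1667/(2π·113) = 2.348×10^-4 m·K/W
  R'_diatomaceous earth = ln(0.313/0.241)/(2πk) = 0.2614/(2π·0.100) = 0.4160 m·K/W
ΣR = 2.348×10^-4 + 0.4160 = 0.4162 m·K/W
Q' = ΔT/ΣR = (411 °C − 32.7 °C)/0.4162 = 909 W/m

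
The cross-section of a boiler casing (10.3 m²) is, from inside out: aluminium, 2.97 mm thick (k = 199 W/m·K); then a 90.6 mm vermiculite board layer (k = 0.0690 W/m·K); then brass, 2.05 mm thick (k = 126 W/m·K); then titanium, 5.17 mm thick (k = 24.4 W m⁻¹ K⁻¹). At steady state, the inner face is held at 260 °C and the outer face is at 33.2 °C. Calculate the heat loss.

Q = 1780 W

Treat each layer as a resistance in series:
  R_aluminium = L/(kA) = 0.00297/(199·10.3) = 1.449×10^-6 K/W
  R_vermiculite board = L/(kA) = 0.0906/(0.0690·10.3) = 0.1275 K/W
  R_brass = L/(kA) = 0.00205/(126·10.3) = 1.580×10^-6 K/W
  R_titanium = L/(kA) = 0.00517/(24.4·10.3) = 2.057×10^-5 K/W
ΣR = 1.449×10^-6 + 0.1275 + 1.580×10^-6 + 2.057×10^-5 = 0.1275 K/W
Q = ΔT/ΣR = (260 °C − 33.2 °C)/0.1275 = 1780 W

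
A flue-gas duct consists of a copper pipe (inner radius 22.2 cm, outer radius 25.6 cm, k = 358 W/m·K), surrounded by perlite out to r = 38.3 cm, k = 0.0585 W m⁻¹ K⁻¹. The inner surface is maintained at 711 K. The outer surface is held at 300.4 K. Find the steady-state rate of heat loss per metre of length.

Q' = 375 W/m

Treat each layer as a resistance in series:
  R'_copper = ln(0.256/0.222)/(2πk) = 0.1425/(2π·358) = 6.335×10^-5 m·K/W
  R'_perlite = ln(0.383/0.256)/(2πk) = 0.4029/(2π·0.0585) = 1.096 m·K/W
ΣR = 6.335×10^-5 + 1.096 = 1.096 m·K/W
Q' = ΔT/ΣR = (711 K − 300.4 K)/1.096 = 375 W/m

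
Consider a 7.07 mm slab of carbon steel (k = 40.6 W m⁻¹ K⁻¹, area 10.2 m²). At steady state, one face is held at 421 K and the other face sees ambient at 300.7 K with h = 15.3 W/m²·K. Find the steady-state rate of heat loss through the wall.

Series thermal resistances, inner to outer:
  R_carbon steel = L/(kA) = 0.00707/(40.6·10.2) = 1.707×10^-5 K/W
  R_conv,out = 1/(hA) = 1/(15.3·10.2) = 0.006408 K/W
ΣR = 1.707×10^-5 + 0.006408 = 0.006425 K/W
Q = ΔT/ΣR = (421 K − 300.7 K)/0.006425 = 18700 W

Q = 18700 W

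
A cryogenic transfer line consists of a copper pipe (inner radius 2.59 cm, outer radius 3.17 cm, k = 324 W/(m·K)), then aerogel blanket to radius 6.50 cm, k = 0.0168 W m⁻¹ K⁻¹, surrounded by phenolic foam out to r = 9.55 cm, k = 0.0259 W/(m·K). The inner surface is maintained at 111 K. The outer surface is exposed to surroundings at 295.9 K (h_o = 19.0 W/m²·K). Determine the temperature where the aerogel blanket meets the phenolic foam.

T = 246.9 K

Series thermal resistances, inner to outer:
  R'_copper = ln(0.0317/0.0259)/(2πk) = 0.2021/(2π·324) = 9.926×10^-5 m·K/W
  R'_aerogel blanket = ln(0.0650/0.0317)/(2πk) = 0.7181/(2π·0.0168) = 6.803 m·K/W
  R'_phenolic foam = ln(0.0955/0.0650)/(2πk) = 0.3847/(2π·0.0259) = 2.364 m·K/W
  R'_conv,out = 1/(2πr h) = 1/(2π·0.0955·19.0) = 0.08771 m·K/W
ΣR = 9.926×10^-5 + 6.803 + 2.364 + 0.08771 = 9.255 m·K/W
Q' = ΔT/ΣR = (111 K − 295.9 K)/9.255 = -19.98 W/m
From the inner boundary to the aerogel blanket/phenolic foam interface, ΣR_partial = 6.803 m·K/W.
T_interface = T_in − Q'·ΣR_partial = 111 K − (-19.98)(6.803) = 246.9 K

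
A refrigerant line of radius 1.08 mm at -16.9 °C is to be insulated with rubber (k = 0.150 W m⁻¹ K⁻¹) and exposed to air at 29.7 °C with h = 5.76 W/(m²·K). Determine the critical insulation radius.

For a cylinder, r_cr = k_ins/h = 0.150/5.76 = 0.0260 m = 2.60 cm

r_cr = 2.60 cm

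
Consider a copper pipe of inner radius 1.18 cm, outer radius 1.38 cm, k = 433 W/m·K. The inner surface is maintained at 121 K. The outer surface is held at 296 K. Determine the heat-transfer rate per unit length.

Q' = 3040 kW/m

Q' = 2πk·ΔT/ln(r₂/r₁) = 2π × 433 × 175 / ln(0.0138/0.0118) = 3.04×10^6 W/m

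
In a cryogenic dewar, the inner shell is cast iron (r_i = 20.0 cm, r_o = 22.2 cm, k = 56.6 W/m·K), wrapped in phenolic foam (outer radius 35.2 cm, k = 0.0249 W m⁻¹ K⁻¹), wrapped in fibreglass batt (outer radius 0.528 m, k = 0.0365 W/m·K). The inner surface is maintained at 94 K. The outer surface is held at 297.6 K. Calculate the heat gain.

Q = 27.6 W

Series thermal resistances, inner to outer:
  R_cast iron = (1/0.200 − 1/0.222)/(4πk) = 0.4955/(4π·56.6) = 6.966×10^-4 K/W
  R_phenolic foam = (1/0.222 − 1/0.352)/(4πk) = 1.664/(4π·0.0249) = 5.317 K/W
  R_fibreglass batt = (1/0.352 − 1/0.528)/(4πk) = 0.9470/(4π·0.0365) = 2.065 K/W
ΣR = 6.966×10^-4 + 5.317 + 2.065 = 7.383 K/W
Q = ΔT/ΣR = (94 K − 297.6 K)/7.383 = -27.6 W
(Negative Q ⇒ heat flows inward; heat gain = 27.6 W.)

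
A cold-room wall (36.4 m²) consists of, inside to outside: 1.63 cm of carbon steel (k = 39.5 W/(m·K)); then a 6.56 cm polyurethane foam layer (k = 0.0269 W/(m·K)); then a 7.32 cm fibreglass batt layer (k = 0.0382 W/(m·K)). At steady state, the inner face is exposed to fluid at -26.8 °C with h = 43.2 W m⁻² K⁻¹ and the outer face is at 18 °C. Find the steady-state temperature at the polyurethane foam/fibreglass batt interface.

Treat each layer as a resistance in series:
  R_conv,in = 1/(hA) = 1/(43.2·36.4) = 6.359×10^-4 K/W
  R_carbon steel = L/(kA) = 0.0163/(39.5·36.4) = 1.134×10^-5 K/W
  R_polyurethane foam = L/(kA) = 0.0656/(0.0269·36.4) = 0.06700 K/W
  R_fibreglass batt = L/(kA) = 0.0732/(0.0382·36.4) = 0.05264 K/W
ΣR = 6.359×10^-4 + 1.134×10^-5 + 0.06700 + 0.05264 = 0.1203 K/W
Q = ΔT/ΣR = (-26.8 °C − 18 °C)/0.1203 = -372.4 W
From the inner boundary to the polyurethane foam/fibreglass batt interface, ΣR_partial = 0.06765 K/W.
T_interface = T_in − Q·ΣR_partial = -26.8 °C − (-372.4)(0.06765) = -1.61 °C

T = -1.61 °C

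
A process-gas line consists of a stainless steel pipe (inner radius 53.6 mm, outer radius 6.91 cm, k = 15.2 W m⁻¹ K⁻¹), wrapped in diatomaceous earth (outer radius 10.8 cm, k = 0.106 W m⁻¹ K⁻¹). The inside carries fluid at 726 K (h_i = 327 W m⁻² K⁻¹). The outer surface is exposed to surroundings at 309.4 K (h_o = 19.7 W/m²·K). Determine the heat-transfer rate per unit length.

Q' = 550 W/m

Treat each layer as a resistance in series:
  R'_conv,in = 1/(2πr h) = 1/(2π·0.0536·327) = 0.009080 m·K/W
  R'_stainless steel = ln(0.0691/0.0536)/(2πk) = 0.2540/(2π·15.2) = 0.002660 m·K/W
  R'_diatomaceous earth = ln(0.108/0.0691)/(2πk) = 0.4466/(2π·0.106) = 0.6705 m·K/W
  R'_conv,out = 1/(2πr h) = 1/(2π·0.108·19.7) = 0.07480 m·K/W
ΣR = 0.009080 + 0.002660 + 0.6705 + 0.07480 = 0.7570 m·K/W
Q' = ΔT/ΣR = (726 K − 309.4 K)/0.7570 = 550 W/m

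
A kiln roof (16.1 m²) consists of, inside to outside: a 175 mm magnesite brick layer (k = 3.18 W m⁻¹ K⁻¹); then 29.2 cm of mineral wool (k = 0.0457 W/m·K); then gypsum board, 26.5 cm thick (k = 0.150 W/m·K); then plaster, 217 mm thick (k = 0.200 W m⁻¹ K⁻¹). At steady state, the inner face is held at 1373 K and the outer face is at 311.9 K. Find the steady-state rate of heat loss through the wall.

Series thermal resistances, inner to outer:
  R_magnesite brick = L/(kA) = 0.175/(3.18·16.1) = 0.003418 K/W
  R_mineral wool = L/(kA) = 0.292/(0.0457·16.1) = 0.3969 K/W
  R_gypsum board = L/(kA) = 0.265/(0.150·16.1) = 0.1097 K/W
  R_plaster = L/(kA) = 0.217/(0.200·16.1) = 0.06739 K/W
ΣR = 0.003418 + 0.3969 + 0.1097 + 0.06739 = 0.5774 K/W
Q = ΔT/ΣR = (1373 K − 311.9 K)/0.5774 = 1840 W

Q = 1840 W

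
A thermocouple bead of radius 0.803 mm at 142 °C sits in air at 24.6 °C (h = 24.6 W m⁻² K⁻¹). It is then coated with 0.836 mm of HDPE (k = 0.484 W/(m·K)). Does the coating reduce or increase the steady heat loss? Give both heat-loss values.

increases: 0.0234 → 0.0897 W

Critical radius for a sphere: r_cr = 2k/h = 0.0393 m = 3.93 cm.
Outer radius after coating: r₂ = 8.03×10^-4 + 8.36×10^-4 = 0.001639 m.
Since r₁ < r_cr and r₂ ≤ r_cr, the coating moves toward the maximum at r_cr — heat loss rises.
Bare: R = 1/(4πr₁²h) = 5017 K/W; Q = 117.4/5017 = 0.0234 W.
Coated: R = R_cond + R_conv = 1309 K/W; Q = 117.4/1309 = 0.0897 W.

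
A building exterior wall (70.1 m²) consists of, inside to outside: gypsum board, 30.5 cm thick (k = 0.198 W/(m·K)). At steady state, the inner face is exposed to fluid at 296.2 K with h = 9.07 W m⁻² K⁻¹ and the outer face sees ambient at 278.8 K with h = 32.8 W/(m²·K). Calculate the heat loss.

Treat each layer as a resistance in series:
  R_conv,in = 1/(hA) = 1/(9.07·70.1) = 0.001573 K/W
  R_gypsum board = L/(kA) = 0.305/(0.198·70.1) = 0.02197 K/W
  R_conv,out = 1/(hA) = 1/(32.8·70.1) = 4.349×10^-4 K/W
ΣR = 0.001573 + 0.02197 + 4.349×10^-4 = 0.02398 K/W
Q = ΔT/ΣR = (296.2 K − 278.8 K)/0.02398 = 726 W

Q = 726 W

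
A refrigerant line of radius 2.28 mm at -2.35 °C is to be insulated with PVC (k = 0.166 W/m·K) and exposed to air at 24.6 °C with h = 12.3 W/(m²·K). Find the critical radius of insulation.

For a cylinder, r_cr = k_ins/h = 0.166/12.3 = 0.0135 m = 1.35 cm

r_cr = 1.35 cm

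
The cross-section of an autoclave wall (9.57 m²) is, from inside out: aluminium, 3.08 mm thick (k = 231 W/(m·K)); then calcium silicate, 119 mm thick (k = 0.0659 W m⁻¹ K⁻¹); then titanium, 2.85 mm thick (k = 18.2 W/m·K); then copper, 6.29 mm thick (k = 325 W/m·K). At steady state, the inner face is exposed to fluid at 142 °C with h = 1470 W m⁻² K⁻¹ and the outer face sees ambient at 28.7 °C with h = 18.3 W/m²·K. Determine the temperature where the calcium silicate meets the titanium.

T = 32.0 °C

Treat each layer as a resistance in series:
  R_conv,in = 1/(hA) = 1/(1470·9.57) = 7.108×10^-5 K/W
  R_aluminium = L/(kA) = 0.00308/(231·9.57) = 1.393×10^-6 K/W
  R_calcium silicate = L/(kA) = 0.119/(0.0659·9.57) = 0.1887 K/W
  R_titanium = L/(kA) = 0.00285/(18.2·9.57) = 1.636×10^-5 K/W
  R_copper = L/(kA) = 0.00629/(325·9.57) = 2.022×10^-6 K/W
  R_conv,out = 1/(hA) = 1/(18.3·9.57) = 0.005710 K/W
ΣR = 7.108×10^-5 + 1.393×10^-6 + 0.1887 + 1.636×10^-5 + 2.022×10^-6 + 0.005710 = 0.1945 K/W
Q = ΔT/ΣR = (142 °C − 28.7 °C)/0.1945 = 582.5 W
From the inner boundary to the calcium silicate/titanium interface, ΣR_partial = 0.1888 K/W.
T_interface = T_in − Q·ΣR_partial = 142 °C − (582.5)(0.1888) = 32.0 °C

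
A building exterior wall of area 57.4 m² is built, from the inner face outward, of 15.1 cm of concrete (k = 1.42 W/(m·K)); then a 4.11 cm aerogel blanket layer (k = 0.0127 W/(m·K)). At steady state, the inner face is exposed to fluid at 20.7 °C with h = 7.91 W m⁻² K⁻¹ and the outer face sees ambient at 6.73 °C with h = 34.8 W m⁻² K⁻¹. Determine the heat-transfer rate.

Treat each layer as a resistance in series:
  R_conv,in = 1/(hA) = 1/(7.91·57.4) = 0.002202 K/W
  R_concrete = L/(kA) = 0.151/(1.42·57.4) = 0.001853 K/W
  R_aerogel blanket = L/(kA) = 0.0411/(0.0127·57.4) = 0.05638 K/W
  R_conv,out = 1/(hA) = 1/(34.8·57.4) = 5.006×10^-4 K/W
ΣR = 0.002202 + 0.001853 + 0.05638 + 5.006×10^-4 = 0.06094 K/W
Q = ΔT/ΣR = (20.7 °C − 6.73 °C)/0.06094 = 229 W

Q = 229 W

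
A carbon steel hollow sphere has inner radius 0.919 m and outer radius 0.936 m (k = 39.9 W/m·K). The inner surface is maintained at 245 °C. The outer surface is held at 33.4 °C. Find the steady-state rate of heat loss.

Q = 5370 kW

Q = 4πk·ΔT/(1/r₁ − 1/r₂) = 4π × 39.9 × 211.6 / (1/0.919 − 1/0.936) = 5.37×10^6 W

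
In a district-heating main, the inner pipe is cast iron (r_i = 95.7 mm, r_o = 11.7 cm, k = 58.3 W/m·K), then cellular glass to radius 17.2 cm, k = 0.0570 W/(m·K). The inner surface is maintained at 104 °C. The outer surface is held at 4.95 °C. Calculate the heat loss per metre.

Series thermal resistances, inner to outer:
  R'_cast iron = ln(0.117/0.0957)/(2πk) = 0.2010/(2π·58.3) = 5.486×10^-4 m·K/W
  R'_cellular glass = ln(0.172/0.117)/(2πk) = 0.3853/(2π·0.0570) = 1.076 m·K/W
ΣR = 5.486×10^-4 + 1.076 = 1.077 m·K/W
Q' = ΔT/ΣR = (104 °C − 4.95 °C)/1.077 = 92.0 W/m

Q' = 92.0 W/m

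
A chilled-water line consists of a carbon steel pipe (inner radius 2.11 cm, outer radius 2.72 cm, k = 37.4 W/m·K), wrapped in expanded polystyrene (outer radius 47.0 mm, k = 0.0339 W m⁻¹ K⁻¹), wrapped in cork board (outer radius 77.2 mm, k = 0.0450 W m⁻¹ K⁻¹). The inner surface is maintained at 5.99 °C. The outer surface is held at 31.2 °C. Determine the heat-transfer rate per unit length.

Resistance network (inner→outer):
  R'_carbon steel = ln(0.0272/0.0211)/(2πk) = 0.2539/(2π·37.4) = 0.001081 m·K/W
  R'_expanded polystyrene = ln(0.0470/0.0272)/(2πk) = 0.5469/(2π·0.0339) = 2.568 m·K/W
  R'_cork board = ln(0.0772/0.0470)/(2πk) = 0.4963/(2π·0.0450) = 1.755 m·K/W
ΣR = 0.001081 + 2.568 + 1.755 = 4.324 m·K/W
Q' = ΔT/ΣR = (5.99 °C − 31.2 °C)/4.324 = -5.83 W/m
(Negative Q' ⇒ heat flows inward; heat gain = 5.83 W/m.)

Q' = 5.83 W/m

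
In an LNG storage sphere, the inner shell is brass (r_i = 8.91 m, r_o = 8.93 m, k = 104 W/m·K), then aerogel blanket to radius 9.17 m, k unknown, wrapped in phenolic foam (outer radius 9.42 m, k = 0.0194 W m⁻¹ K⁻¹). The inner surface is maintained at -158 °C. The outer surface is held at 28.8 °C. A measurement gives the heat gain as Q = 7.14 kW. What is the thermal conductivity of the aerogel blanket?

k = 0.0163 W/m·K

ΣR = ΔT/Q = |-158 − 28.8|/7140 = 0.02616 K/W
Known resistances:
  R_brass = (1/8.91 − 1/8.93)/(4πk) = 2.514×10^-4/(4π·104) = 1.923×10^-7 K/W
  R_phenolic foam = (1/9.17 − 1/9.42)/(4πk) = 0.002894/(4π·0.0194) = 0.01187 K/W
R_aerogel blanket = ΣR − ΣR_known = 0.02616 − 0.01187 = 0.01429 K/W
(1/r₁−1/r₂)/(4πk) = 0.01429 ⇒ k = 0.002931/(4π·0.01429) = 0.0163 W/m·K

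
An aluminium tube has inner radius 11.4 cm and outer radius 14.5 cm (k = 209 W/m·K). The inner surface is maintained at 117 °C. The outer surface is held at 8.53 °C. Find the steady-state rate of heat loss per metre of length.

Q' = 5.92×10^5 W/m

Q' = 2πk·ΔT/ln(r₂/r₁) = 2π × 209 × 108.47 / ln(0.145/0.114) = 5.92×10^5 W/m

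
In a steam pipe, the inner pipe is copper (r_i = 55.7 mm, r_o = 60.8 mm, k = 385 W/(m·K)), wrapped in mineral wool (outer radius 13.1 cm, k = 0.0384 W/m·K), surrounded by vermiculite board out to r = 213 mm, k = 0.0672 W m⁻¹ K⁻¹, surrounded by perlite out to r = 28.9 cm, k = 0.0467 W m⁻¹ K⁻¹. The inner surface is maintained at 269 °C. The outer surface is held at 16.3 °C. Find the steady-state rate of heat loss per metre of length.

Treat each layer as a resistance in series:
  R'_copper = ln(0.0608/0.0557)/(2πk) = 0.08761/(2π·385) = 3.622×10^-5 m·K/W
  R'_mineral wool = ln(0.131/0.0608)/(2πk) = 0.7676/(2π·0.0384) = 3.181 m·K/W
  R'_vermiculite board = ln(0.213/0.131)/(2πk) = 0.4861/(2π·0.0672) = 1.151 m·K/W
  R'_perlite = ln(0.289/0.213)/(2πk) = 0.3051/(2π·0.0467) = 1.040 m·K/W
ΣR = 3.622×10^-5 + 3.181 + 1.151 + 1.040 = 5.372 m·K/W
Q' = ΔT/ΣR = (269 °C − 16.3 °C)/5.372 = 47.0 W/m

Q' = 47.0 W/m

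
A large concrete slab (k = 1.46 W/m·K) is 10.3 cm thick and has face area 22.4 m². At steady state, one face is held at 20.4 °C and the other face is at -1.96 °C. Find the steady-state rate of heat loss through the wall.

Q = kA·ΔT/L = 1.46 × 22.4 × |20.4 °C − -1.96 °C| / 0.103 = 7100 W

Q = 7.10 kW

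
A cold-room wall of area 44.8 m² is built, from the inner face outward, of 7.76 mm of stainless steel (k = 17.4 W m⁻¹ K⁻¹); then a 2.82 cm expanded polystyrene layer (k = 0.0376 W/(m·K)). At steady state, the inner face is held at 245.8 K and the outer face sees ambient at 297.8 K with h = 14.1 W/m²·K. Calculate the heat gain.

Q = 2.84 kW

Series thermal resistances, inner to outer:
  R_stainless steel = L/(kA) = 0.00776/(17.4·44.8) = 9.955×10^-6 K/W
  R_expanded polystyrene = L/(kA) = 0.0282/(0.0376·44.8) = 0.01674 K/W
  R_conv,out = 1/(hA) = 1/(14.1·44.8) = 0.001583 K/W
ΣR = 9.955×10^-6 + 0.01674 + 0.001583 = 0.01833 K/W
Q = ΔT/ΣR = (245.8 K − 297.8 K)/0.01833 = -2840 W
(Negative Q ⇒ heat flows inward; heat gain = 2840 W.)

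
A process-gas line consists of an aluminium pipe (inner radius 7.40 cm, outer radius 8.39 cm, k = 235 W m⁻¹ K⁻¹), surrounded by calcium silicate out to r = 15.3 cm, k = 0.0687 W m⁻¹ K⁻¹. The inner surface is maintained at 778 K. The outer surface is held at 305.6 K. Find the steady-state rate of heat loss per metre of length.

Resistance network (inner→outer):
  R'_aluminium = ln(0.0839/0.0740)/(2πk) = 0.1256/(2π·235) = 8.504×10^-5 m·K/W
  R'_calcium silicate = ln(0.153/0.0839)/(2πk) = 0.6008/(2π·0.0687) = 1.392 m·K/W
ΣR = 8.504×10^-5 + 1.392 = 1.392 m·K/W
Q' = ΔT/ΣR = (778 K − 305.6 K)/1.392 = 339 W/m

Q' = 339 W/m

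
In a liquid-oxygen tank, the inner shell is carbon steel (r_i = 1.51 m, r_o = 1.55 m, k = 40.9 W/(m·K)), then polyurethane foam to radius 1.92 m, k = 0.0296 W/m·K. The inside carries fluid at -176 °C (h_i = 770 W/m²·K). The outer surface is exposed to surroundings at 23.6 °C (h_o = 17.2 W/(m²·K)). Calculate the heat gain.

Q = 595 W

Series thermal resistances, inner to outer:
  R_conv,in = 1/(4πr²h) = 1/(4π·1.51²·770) = 4.533×10^-5 K/W
  R_carbon steel = (1/1.51 − 1/1.55)/(4πk) = 0.01709/(4π·40.9) = 3.325×10^-5 K/W
  R_polyurethane foam = (1/1.55 − 1/1.92)/(4πk) = 0.1243/(4π·0.0296) = 0.3342 K/W
  R_conv,out = 1/(4πr²h) = 1/(4π·1.92²·17.2) = 0.001255 K/W
ΣR = 4.533×10^-5 + 3.325×10^-5 + 0.3342 + 0.001255 = 0.3355 K/W
Q = ΔT/ΣR = (-176 °C − 23.6 °C)/0.3355 = -595 W
(Negative Q ⇒ heat flows inward; heat gain = 595 W.)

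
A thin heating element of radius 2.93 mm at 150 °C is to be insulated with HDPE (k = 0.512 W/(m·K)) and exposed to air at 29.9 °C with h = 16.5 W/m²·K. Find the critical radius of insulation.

r_cr = 3.10 cm

For a cylinder, r_cr = k_ins/h = 0.512/16.5 = 0.0310 m = 3.10 cm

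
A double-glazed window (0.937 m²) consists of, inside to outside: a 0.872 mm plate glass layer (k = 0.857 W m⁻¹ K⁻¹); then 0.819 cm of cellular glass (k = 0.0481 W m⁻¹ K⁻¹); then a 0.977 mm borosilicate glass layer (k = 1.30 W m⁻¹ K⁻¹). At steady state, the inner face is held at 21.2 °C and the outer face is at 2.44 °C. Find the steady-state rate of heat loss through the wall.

Q = 102 W

Treat each layer as a resistance in series:
  R_plate glass = L/(kA) = 8.72×10^-4/(0.857·0.937) = 0.001086 K/W
  R_cellular glass = L/(kA) = 0.00819/(0.0481·0.937) = 0.1817 K/W
  R_borosilicate glass = L/(kA) = 9.77×10^-4/(1.30·0.937) = 8.021×10^-4 K/W
ΣR = 0.001086 + 0.1817 + 8.021×10^-4 = 0.1836 K/W
Q = ΔT/ΣR = (21.2 °C − 2.44 °C)/0.1836 = 102 W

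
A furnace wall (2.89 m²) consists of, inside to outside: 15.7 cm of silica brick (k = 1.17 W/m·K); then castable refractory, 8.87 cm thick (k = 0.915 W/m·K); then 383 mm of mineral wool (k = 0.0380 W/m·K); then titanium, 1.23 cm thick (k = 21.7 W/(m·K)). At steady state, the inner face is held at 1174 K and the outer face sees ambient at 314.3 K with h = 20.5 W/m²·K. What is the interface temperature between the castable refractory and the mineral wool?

T = 1155 K

Resistance network (inner→outer):
  R_silica brick = L/(kA) = 0.157/(1.17·2.89) = 0.04643 K/W
  R_castable refractory = L/(kA) = 0.0887/(0.915·2.89) = 0.03354 K/W
  R_mineral wool = L/(kA) = 0.383/(0.0380·2.89) = 3.488 K/W
  R_titanium = L/(kA) = 0.0123/(21.7·2.89) = 1.961×10^-4 K/W
  R_conv,out = 1/(hA) = 1/(20.5·2.89) = 0.01688 K/W
ΣR = 0.04643 + 0.03354 + 3.488 + 1.961×10^-4 + 0.01688 = 3.585 K/W
Q = ΔT/ΣR = (1174 K − 314.3 K)/3.585 = 239.8 W
From the inner boundary to the castable refractory/mineral wool interface, ΣR_partial = 0.07997 K/W.
T_interface = T_in − Q·ΣR_partial = 1174 K − (239.8)(0.07997) = 1155 K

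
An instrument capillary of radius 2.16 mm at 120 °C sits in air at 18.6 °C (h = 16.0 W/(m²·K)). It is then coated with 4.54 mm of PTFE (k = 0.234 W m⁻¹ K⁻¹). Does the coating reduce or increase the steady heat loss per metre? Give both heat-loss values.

increases: 22.0 → 45.0 W/m

Critical radius for a cylinder: r_cr = k/h = 0.0146 m = 1.46 cm.
Outer radius after coating: r₂ = 0.00216 + 0.00454 = 0.00670 m.
Since r₁ < r_cr and r₂ ≤ r_cr, the coating moves toward the maximum at r_cr — heat loss rises.
Bare: R = 1/(2πr₁h) = 4.605 m·K/W; Q = 101.4/4.605 = 22.0 W/m.
Coated: R = R_cond + R_conv = 2.255 m·K/W; Q = 101.4/2.255 = 45.0 W/m.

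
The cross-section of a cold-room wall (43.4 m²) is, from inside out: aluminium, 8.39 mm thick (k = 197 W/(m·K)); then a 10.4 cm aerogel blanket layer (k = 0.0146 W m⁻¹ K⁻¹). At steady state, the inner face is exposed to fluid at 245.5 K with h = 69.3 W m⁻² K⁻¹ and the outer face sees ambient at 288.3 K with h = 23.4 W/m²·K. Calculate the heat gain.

Treat each layer as a resistance in series:
  R_conv,in = 1/(hA) = 1/(69.3·43.4) = 3.325×10^-4 K/W
  R_aluminium = L/(kA) = 0.00839/(197·43.4) = 9.813×10^-7 K/W
  R_aerogel blanket = L/(kA) = 0.104/(0.0146·43.4) = 0.1641 K/W
  R_conv,out = 1/(hA) = 1/(23.4·43.4) = 9.847×10^-4 K/W
ΣR = 3.325×10^-4 + 9.813×10^-7 + 0.1641 + 9.847×10^-4 = 0.1654 K/W
Q = ΔT/ΣR = (245.5 K − 288.3 K)/0.1654 = -259 W
(Negative Q ⇒ heat flows inward; heat gain = 259 W.)

Q = 259 W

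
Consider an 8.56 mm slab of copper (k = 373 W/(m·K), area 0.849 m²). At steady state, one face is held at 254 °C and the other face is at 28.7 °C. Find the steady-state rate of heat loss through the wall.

Q = kA·ΔT/L = 373 × 0.849 × |254 °C − 28.7 °C| / 0.00856 = 8.33×10^6 W

Q = 8330 kW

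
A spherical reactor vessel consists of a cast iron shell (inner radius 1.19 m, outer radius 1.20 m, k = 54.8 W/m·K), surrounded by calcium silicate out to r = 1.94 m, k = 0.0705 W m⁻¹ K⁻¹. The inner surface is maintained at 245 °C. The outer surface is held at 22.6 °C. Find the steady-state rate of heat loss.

Resistance network (inner→outer):
  R_cast iron = (1/1.19 − 1/1.20)/(4πk) = 0.007003/(4π·54.8) = 1.017×10^-5 K/W
  R_calcium silicate = (1/1.20 − 1/1.94)/(4πk) = 0.3179/(4π·0.0705) = 0.3588 K/W
ΣR = 1.017×10^-5 + 0.3588 = 0.3588 K/W
Q = ΔT/ΣR = (245 °C − 22.6 °C)/0.3588 = 620 W

Q = 620 W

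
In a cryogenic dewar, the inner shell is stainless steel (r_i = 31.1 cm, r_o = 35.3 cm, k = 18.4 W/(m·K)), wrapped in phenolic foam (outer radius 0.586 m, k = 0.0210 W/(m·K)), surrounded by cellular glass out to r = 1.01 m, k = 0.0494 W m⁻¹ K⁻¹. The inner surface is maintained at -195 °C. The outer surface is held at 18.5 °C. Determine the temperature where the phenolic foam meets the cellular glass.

T = -26.9 °C

Treat each layer as a resistance in series:
  R_stainless steel = (1/0.311 − 1/0.353)/(4πk) = 0.3826/(4π·18.4) = 0.001655 K/W
  R_phenolic foam = (1/0.353 − 1/0.586)/(4πk) = 1.126/(4π·0.0210) = 4.268 K/W
  R_cellular glass = (1/0.586 − 1/1.01)/(4πk) = 0.7164/(4π·0.0494) = 1.154 K/W
ΣR = 0.001655 + 4.268 + 1.154 = 5.424 K/W
Q = ΔT/ΣR = (-195 °C − 18.5 °C)/5.424 = -39.36 W
From the inner boundary to the phenolic foam/cellular glass interface, ΣR_partial = 4.270 K/W.
T_interface = T_in − Q·ΣR_partial = -195 °C − (-39.36)(4.270) = -26.9 °C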